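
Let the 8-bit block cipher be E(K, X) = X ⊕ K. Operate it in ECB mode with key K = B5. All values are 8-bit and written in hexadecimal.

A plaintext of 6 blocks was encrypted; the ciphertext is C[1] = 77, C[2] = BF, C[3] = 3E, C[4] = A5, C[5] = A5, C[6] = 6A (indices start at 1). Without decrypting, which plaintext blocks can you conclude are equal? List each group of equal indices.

ECB encrypts each block independently with the same key, so equal ciphertext blocks imply equal plaintext blocks.
C[4] = C[5] = A5, so P[4] = P[5].

P[4] = P[5]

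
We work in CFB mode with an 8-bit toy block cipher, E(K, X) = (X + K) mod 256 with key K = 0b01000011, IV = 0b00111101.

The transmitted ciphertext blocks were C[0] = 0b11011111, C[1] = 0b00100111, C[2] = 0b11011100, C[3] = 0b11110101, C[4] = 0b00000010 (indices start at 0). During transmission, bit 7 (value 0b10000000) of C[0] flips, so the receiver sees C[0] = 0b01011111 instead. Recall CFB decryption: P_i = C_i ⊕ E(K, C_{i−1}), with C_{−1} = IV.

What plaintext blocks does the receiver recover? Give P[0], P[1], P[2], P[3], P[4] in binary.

P[0] = 0b11011111, P[1] = 0b10000101, P[2] = 0b10110110, P[3] = 0b11101010, P[4] = 0b00111010

Only C[0] changed, to 0b01011111. In CFB, a change in C_i flips the same bit in P_i and garbles P_{i+1}. Decrypting the received ciphertext:
P[0]: E(K, 0b00111101) = 0b10000000; 0b01011111 ⊕ 0b10000000 = 0b11011111.
P[1]: E(K, 0b01011111) = 0b10100010; 0b00100111 ⊕ 0b10100010 = 0b10000101.
P[2]: E(K, 0b00100111) = 0b01101010; 0b11011100 ⊕ 0b01101010 = 0b10110110.
P[3]: E(K, 0b11011100) = 0b00011111; 0b11110101 ⊕ 0b00011111 = 0b11101010.
P[4]: E(K, 0b11110101) = 0b00111000; 0b00000010 ⊕ 0b00111000 = 0b00111010.
Blocks that differ from the original plaintext: P[0], P[1].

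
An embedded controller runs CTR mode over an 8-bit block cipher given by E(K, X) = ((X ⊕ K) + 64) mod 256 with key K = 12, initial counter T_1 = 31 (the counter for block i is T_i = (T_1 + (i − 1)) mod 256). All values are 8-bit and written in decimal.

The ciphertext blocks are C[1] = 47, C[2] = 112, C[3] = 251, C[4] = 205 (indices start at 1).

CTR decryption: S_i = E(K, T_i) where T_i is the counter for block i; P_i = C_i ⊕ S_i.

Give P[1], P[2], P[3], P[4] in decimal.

P[1] = 124, P[2] = 28, P[3] = 150, P[4] = 163

P[1]: T = 31, S = E(K, T) = 83; 47 ⊕ 83 = 124.
P[2]: T = 32, S = E(K, T) = 108; 112 ⊕ 108 = 28.
P[3]: T = 33, S = E(K, T) = 109; 251 ⊕ 109 = 150.
P[4]: T = 34, S = E(K, T) = 110; 205 ⊕ 110 = 163.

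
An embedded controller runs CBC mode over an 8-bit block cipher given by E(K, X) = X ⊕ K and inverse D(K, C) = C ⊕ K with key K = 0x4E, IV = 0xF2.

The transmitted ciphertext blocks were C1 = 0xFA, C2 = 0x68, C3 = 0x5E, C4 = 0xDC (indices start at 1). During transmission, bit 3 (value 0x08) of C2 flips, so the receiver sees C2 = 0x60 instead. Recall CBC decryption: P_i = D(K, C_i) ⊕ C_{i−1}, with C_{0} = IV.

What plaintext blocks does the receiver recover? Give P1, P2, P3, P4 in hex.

Only C2 changed, to 0x60. In CBC, a change in C_i garbles P_i and flips the same bit in P_{i+1}. Decrypting the received ciphertext:
P1: D(K, 0xFA) = 0xB4; 0xB4 ⊕ 0xF2 = 0x46.
P2: D(K, 0x60) = 0x2E; 0x2E ⊕ 0xFA = 0xD4.
P3: D(K, 0x5E) = 0x10; 0x10 ⊕ 0x60 = 0x70.
P4: D(K, 0xDC) = 0x92; 0x92 ⊕ 0x5E = 0xCC.
Blocks that differ from the original plaintext: P2, P3.

P1 = 0x46, P2 = 0xD4, P3 = 0x70, P4 = 0xCC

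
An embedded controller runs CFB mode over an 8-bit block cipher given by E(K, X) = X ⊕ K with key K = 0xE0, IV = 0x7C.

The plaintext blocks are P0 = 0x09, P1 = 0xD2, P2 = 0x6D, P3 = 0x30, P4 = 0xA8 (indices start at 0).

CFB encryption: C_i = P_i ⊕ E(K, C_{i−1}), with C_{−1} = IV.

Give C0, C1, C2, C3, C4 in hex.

C0 = 0x95, C1 = 0xA7, C2 = 0x2A, C3 = 0xFA, C4 = 0xB2

C0: E(K, 0x7C) = 0x9C; 0x09 ⊕ 0x9C = 0x95.
C1: E(K, 0x95) = 0x75; 0xD2 ⊕ 0x75 = 0xA7.
C2: E(K, 0xA7) = 0x47; 0x6D ⊕ 0x47 = 0x2A.
C3: E(K, 0x2A) = 0xCA; 0x30 ⊕ 0xCA = 0xFA.
C4: E(K, 0xFA) = 0x1A; 0xA8 ⊕ 0x1A = 0xB2.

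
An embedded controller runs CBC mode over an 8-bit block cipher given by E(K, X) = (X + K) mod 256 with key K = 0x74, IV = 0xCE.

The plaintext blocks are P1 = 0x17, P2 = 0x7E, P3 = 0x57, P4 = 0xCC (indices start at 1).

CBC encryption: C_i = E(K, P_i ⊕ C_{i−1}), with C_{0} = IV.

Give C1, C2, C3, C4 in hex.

C1: P1 ⊕ 0xCE = 0xD9; E(K, 0xD9) = 0x4D.
C2: P2 ⊕ 0x4D = 0x33; E(K, 0x33) = 0xA7.
C3: P3 ⊕ 0xA7 = 0xF0; E(K, 0xF0) = 0x64.
C4: P4 ⊕ 0x64 = 0xA8; E(K, 0xA8) = 0x1C.

C1 = 0x4D, C2 = 0xA7, C3 = 0x64, C4 = 0x1C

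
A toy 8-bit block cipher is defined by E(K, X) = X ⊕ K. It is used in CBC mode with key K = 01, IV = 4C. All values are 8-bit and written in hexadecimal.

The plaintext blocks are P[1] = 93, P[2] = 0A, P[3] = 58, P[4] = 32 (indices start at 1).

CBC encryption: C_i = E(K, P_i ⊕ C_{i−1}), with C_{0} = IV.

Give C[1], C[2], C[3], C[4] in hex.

C[1] = DE, C[2] = D5, C[3] = 8C, C[4] = BF

C[1]: P[1] ⊕ 4C = DF; E(K, DF) = DE.
C[2]: P[2] ⊕ DE = D4; E(K, D4) = D5.
C[3]: P[3] ⊕ D5 = 8D; E(K, 8D) = 8C.
C[4]: P[4] ⊕ 8C = BE; E(K, BE) = BF.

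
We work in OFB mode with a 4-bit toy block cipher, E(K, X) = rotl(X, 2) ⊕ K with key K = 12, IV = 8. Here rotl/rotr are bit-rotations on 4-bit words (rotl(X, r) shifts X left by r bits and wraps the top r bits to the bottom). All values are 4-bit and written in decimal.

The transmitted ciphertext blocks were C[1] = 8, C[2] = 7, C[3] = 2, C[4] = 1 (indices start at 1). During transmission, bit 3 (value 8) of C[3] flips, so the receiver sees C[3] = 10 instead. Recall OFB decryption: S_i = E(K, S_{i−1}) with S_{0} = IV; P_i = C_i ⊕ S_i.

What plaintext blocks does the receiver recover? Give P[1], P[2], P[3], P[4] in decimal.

Only C[3] changed, to 10. In OFB, a change in C_i flips the same bit in P_i only; the keystream is unaffected. Decrypting the received ciphertext:
P[1]: S = E(K, 8) = 14; 8 ⊕ 14 = 6.
P[2]: S = E(K, 14) = 7; 7 ⊕ 7 = 0.
P[3]: S = E(K, 7) = 1; 10 ⊕ 1 = 11.
P[4]: S = E(K, 1) = 8; 1 ⊕ 8 = 9.
Blocks that differ from the original plaintext: P[3].

P[1] = 6, P[2] = 0, P[3] = 11, P[4] = 9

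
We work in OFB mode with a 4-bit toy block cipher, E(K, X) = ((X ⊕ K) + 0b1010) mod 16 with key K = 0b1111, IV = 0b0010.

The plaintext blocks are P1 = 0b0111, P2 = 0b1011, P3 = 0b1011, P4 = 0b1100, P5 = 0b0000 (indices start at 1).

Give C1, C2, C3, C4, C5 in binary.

OFB encryption: S_i = E(K, S_{i−1}) with S_{0} = IV; C_i = P_i ⊕ S_i.
C1: S = E(K, 0b0010) = 0b0111; 0b0111 ⊕ 0b0111 = 0b0000.
C2: S = E(K, 0b0111) = 0b0010; 0b1011 ⊕ 0b0010 = 0b1001.
C3: S = E(K, 0b0010) = 0b0111; 0b1011 ⊕ 0b0111 = 0b1100.
C4: S = E(K, 0b0111) = 0b0010; 0b1100 ⊕ 0b0010 = 0b1110.
C5: S = E(K, 0b0010) = 0b0111; 0b0000 ⊕ 0b0111 = 0b0111.

C1 = 0b0000, C2 = 0b1001, C3 = 0b1100, C4 = 0b1110, C5 = 0b0111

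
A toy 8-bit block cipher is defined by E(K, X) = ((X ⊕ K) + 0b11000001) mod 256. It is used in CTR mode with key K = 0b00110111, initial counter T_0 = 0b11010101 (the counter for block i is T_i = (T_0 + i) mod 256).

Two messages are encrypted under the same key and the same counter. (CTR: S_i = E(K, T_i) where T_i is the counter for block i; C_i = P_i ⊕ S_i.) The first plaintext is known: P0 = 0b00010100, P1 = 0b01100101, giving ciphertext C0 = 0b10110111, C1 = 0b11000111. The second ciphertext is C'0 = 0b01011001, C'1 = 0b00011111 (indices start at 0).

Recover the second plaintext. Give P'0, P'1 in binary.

In CTR with a reused counter, both messages share the same keystream S_i, so C_i ⊕ C'_i = P_i ⊕ P'_i and thus P'_i = P_i ⊕ C_i ⊕ C'_i.
P'0: 0b00010100 ⊕ 0b10110111 ⊕ 0b01011001 = 0b11111010.
P'1: 0b01100101 ⊕ 0b11000111 ⊕ 0b00011111 = 0b10111101.

P'0 = 0b11111010, P'1 = 0b10111101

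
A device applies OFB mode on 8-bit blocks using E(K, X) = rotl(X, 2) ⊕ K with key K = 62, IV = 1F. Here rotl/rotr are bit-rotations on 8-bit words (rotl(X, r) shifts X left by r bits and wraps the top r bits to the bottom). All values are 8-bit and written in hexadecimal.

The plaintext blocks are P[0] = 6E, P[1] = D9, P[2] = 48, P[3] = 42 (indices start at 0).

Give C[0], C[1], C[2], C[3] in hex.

OFB encryption: S_i = E(K, S_{i−1}) with S_{−1} = IV; C_i = P_i ⊕ S_i.
C[0]: S = E(K, 1F) = 1E; 6E ⊕ 1E = 70.
C[1]: S = E(K, 1E) = 1A; D9 ⊕ 1A = C3.
C[2]: S = E(K, 1A) = 0A; 48 ⊕ 0A = 42.
C[3]: S = E(K, 0A) = 4A; 42 ⊕ 4A = 08.

C[0] = 70, C[1] = C3, C[2] = 42, C[3] = 08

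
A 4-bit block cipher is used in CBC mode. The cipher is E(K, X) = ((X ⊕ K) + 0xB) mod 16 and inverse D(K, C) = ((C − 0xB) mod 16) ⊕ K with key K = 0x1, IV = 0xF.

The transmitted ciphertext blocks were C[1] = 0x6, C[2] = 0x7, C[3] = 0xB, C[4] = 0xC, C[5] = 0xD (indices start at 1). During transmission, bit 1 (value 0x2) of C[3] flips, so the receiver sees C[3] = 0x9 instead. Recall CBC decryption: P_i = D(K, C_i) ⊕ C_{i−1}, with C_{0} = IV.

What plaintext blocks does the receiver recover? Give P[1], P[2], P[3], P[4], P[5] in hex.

Only C[3] changed, to 0x9. In CBC, a change in C_i garbles P_i and flips the same bit in P_{i+1}. Decrypting the received ciphertext:
P[1]: D(K, 0x6) = 0xA; 0xA ⊕ 0xF = 0x5.
P[2]: D(K, 0x7) = 0xD; 0xD ⊕ 0x6 = 0xB.
P[3]: D(K, 0x9) = 0xF; 0xF ⊕ 0x7 = 0x8.
P[4]: D(K, 0xC) = 0x0; 0x0 ⊕ 0x9 = 0x9.
P[5]: D(K, 0xD) = 0x3; 0x3 ⊕ 0xC = 0xF.
Blocks that differ from the original plaintext: P[3], P[4].

P[1] = 0x5, P[2] = 0xB, P[3] = 0x8, P[4] = 0x9, P[5] = 0xF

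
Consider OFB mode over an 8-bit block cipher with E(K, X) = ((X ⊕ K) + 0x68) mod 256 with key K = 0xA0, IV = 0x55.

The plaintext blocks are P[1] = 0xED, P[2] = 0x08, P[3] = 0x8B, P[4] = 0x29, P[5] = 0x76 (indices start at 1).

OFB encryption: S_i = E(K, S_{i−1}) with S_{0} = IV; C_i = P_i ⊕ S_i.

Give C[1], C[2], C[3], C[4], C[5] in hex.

C[1] = 0xB0, C[2] = 0x6D, C[3] = 0xA6, C[4] = 0xDC, C[5] = 0xCB

C[1]: S = E(K, 0x55) = 0x5D; 0xED ⊕ 0x5D = 0xB0.
C[2]: S = E(K, 0x5D) = 0x65; 0x08 ⊕ 0x65 = 0x6D.
C[3]: S = E(K, 0x65) = 0x2D; 0x8B ⊕ 0x2D = 0xA6.
C[4]: S = E(K, 0x2D) = 0xF5; 0x29 ⊕ 0xF5 = 0xDC.
C[5]: S = E(K, 0xF5) = 0xBD; 0x76 ⊕ 0xBD = 0xCB.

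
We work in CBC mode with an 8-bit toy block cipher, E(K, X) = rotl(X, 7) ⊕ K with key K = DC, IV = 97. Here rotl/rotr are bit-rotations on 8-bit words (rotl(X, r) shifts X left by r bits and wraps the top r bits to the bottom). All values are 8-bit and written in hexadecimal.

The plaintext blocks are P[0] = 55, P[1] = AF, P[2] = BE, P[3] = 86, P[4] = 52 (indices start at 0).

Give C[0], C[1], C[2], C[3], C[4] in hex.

C[0] = BD, C[1] = D5, C[2] = 69, C[3] = 2B, C[4] = 60

CBC encryption: C_i = E(K, P_i ⊕ C_{i−1}), with C_{−1} = IV.
C[0]: P[0] ⊕ 97 = C2; E(K, C2) = BD.
C[1]: P[1] ⊕ BD = 12; E(K, 12) = D5.
C[2]: P[2] ⊕ D5 = 6B; E(K, 6B) = 69.
C[3]: P[3] ⊕ 69 = EF; E(K, EF) = 2B.
C[4]: P[4] ⊕ 2B = 79; E(K, 79) = 60.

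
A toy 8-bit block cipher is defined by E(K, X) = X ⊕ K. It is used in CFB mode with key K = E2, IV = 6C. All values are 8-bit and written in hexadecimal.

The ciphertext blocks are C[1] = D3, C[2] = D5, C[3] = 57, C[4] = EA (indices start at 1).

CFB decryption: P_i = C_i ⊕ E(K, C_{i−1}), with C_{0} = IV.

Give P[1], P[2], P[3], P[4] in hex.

P[1]: E(K, 6C) = 8E; D3 ⊕ 8E = 5D.
P[2]: E(K, D3) = 31; D5 ⊕ 31 = E4.
P[3]: E(K, D5) = 37; 57 ⊕ 37 = 60.
P[4]: E(K, 57) = B5; EA ⊕ B5 = 5F.

P[1] = 5D, P[2] = E4, P[3] = 60, P[4] = 5F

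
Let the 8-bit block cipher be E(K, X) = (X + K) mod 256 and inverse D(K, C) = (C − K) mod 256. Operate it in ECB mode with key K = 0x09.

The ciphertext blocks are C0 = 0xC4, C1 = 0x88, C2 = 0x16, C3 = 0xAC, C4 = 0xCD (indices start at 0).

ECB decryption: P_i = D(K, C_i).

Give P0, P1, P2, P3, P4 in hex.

P0: D(K, 0xC4) = 0xBB.
P1: D(K, 0x88) = 0x7F.
P2: D(K, 0x16) = 0x0D.
P3: D(K, 0xAC) = 0xA3.
P4: D(K, 0xCD) = 0xC4.

P0 = 0xBB, P1 = 0x7F, P2 = 0x0D, P3 = 0xA3, P4 = 0xC4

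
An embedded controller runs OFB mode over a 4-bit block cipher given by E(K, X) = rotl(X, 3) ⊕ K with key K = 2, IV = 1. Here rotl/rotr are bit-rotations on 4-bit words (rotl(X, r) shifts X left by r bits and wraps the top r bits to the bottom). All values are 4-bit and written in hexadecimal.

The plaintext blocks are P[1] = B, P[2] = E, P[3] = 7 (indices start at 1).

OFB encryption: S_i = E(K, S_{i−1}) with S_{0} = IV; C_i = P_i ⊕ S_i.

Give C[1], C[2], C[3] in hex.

C[1]: S = E(K, 1) = A; B ⊕ A = 1.
C[2]: S = E(K, A) = 7; E ⊕ 7 = 9.
C[3]: S = E(K, 7) = 9; 7 ⊕ 9 = E.

C[1] = 1, C[2] = 9, C[3] = E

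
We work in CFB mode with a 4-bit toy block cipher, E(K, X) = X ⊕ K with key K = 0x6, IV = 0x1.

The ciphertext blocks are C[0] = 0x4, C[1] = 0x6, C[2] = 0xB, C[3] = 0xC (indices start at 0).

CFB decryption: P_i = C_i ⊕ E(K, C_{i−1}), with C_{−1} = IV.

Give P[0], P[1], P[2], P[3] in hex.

P[0]: E(K, 0x1) = 0x7; 0x4 ⊕ 0x7 = 0x3.
P[1]: E(K, 0x4) = 0x2; 0x6 ⊕ 0x2 = 0x4.
P[2]: E(K, 0x6) = 0x0; 0xB ⊕ 0x0 = 0xB.
P[3]: E(K, 0xB) = 0xD; 0xC ⊕ 0xD = 0x1.

P[0] = 0x3, P[1] = 0x4, P[2] = 0xB, P[3] = 0x1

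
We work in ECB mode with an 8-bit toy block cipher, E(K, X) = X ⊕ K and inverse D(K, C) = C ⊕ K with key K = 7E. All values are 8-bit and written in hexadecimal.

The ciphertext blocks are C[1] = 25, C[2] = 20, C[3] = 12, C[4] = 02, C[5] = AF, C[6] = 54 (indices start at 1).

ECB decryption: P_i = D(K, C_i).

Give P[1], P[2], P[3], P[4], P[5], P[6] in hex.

P[1] = 5B, P[2] = 5E, P[3] = 6C, P[4] = 7C, P[5] = D1, P[6] = 2A

P[1]: D(K, 25) = 5B.
P[2]: D(K, 20) = 5E.
P[3]: D(K, 12) = 6C.
P[4]: D(K, 02) = 7C.
P[5]: D(K, AF) = D1.
P[6]: D(K, 54) = 2A.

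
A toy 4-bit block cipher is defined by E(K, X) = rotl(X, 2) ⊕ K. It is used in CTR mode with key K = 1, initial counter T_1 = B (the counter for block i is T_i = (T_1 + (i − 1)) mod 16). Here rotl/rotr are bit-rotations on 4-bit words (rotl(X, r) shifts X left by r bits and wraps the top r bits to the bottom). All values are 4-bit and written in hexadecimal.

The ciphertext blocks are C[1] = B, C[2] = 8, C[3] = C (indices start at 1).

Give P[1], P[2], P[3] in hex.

CTR decryption: S_i = E(K, T_i) where T_i is the counter for block i; P_i = C_i ⊕ S_i.
P[1]: T = B, S = E(K, T) = F; B ⊕ F = 4.
P[2]: T = C, S = E(K, T) = 2; 8 ⊕ 2 = A.
P[3]: T = D, S = E(K, T) = 6; C ⊕ 6 = A.

P[1] = 4, P[2] = A, P[3] = A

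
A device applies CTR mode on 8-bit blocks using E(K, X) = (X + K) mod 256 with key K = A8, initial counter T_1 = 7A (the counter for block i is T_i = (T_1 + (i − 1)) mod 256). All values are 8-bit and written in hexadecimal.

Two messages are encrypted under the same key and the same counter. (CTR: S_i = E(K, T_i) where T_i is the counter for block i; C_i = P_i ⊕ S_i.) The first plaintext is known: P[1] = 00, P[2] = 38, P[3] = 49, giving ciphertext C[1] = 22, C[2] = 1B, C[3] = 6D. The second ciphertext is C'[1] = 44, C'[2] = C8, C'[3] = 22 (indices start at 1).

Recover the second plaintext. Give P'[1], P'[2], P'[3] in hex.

In CTR with a reused counter, both messages share the same keystream S_i, so C_i ⊕ C'_i = P_i ⊕ P'_i and thus P'_i = P_i ⊕ C_i ⊕ C'_i.
P'[1]: 00 ⊕ 22 ⊕ 44 = 66.
P'[2]: 38 ⊕ 1B ⊕ C8 = EB.
P'[3]: 49 ⊕ 6D ⊕ 22 = 06.

P'[1] = 66, P'[2] = EB, P'[3] = 06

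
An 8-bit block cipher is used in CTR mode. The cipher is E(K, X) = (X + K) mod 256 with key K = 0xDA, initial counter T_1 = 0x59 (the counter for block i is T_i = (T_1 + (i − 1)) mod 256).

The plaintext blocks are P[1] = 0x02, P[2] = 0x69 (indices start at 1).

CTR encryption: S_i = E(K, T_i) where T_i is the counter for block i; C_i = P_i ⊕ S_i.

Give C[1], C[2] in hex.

C[1] = 0x31, C[2] = 0x5D

C[1]: T = 0x59, S = E(K, T) = 0x33; 0x02 ⊕ 0x33 = 0x31.
C[2]: T = 0x5A, S = E(K, T) = 0x34; 0x69 ⊕ 0x34 = 0x5D.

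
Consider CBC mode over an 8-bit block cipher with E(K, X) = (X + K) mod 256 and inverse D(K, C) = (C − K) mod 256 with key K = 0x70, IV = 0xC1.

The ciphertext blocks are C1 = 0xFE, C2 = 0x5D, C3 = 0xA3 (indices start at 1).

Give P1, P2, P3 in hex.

P1 = 0x4F, P2 = 0x13, P3 = 0x6E

CBC decryption: P_i = D(K, C_i) ⊕ C_{i−1}, with C_{0} = IV.
P1: D(K, 0xFE) = 0x8E; 0x8E ⊕ 0xC1 = 0x4F.
P2: D(K, 0x5D) = 0xED; 0xED ⊕ 0xFE = 0x13.
P3: D(K, 0xA3) = 0x33; 0x33 ⊕ 0x5D = 0x6E.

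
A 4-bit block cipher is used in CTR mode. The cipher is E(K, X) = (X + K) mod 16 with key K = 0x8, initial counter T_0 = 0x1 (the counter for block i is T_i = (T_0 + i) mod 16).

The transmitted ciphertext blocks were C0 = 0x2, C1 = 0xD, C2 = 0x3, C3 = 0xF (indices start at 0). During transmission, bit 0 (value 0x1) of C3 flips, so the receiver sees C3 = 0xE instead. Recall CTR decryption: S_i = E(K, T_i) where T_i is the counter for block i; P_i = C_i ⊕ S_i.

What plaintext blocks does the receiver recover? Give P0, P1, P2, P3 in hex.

Only C3 changed, to 0xE. In CTR, a change in C_i flips the same bit in P_i only; the keystream is unaffected. Decrypting the received ciphertext:
P0: T = 0x1, S = E(K, T) = 0x9; 0x2 ⊕ 0x9 = 0xB.
P1: T = 0x2, S = E(K, T) = 0xA; 0xD ⊕ 0xA = 0x7.
P2: T = 0x3, S = E(K, T) = 0xB; 0x3 ⊕ 0xB = 0x8.
P3: T = 0x4, S = E(K, T) = 0xC; 0xE ⊕ 0xC = 0x2.
Blocks that differ from the original plaintext: P3.

P0 = 0xB, P1 = 0x7, P2 = 0x8, P3 = 0x2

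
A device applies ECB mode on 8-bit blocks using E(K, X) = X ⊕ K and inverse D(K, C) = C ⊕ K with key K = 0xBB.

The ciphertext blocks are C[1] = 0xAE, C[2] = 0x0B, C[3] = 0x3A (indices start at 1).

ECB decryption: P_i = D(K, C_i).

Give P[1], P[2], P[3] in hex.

P[1]: D(K, 0xAE) = 0x15.
P[2]: D(K, 0x0B) = 0xB0.
P[3]: D(K, 0x3A) = 0x81.

P[1] = 0x15, P[2] = 0xB0, P[3] = 0x81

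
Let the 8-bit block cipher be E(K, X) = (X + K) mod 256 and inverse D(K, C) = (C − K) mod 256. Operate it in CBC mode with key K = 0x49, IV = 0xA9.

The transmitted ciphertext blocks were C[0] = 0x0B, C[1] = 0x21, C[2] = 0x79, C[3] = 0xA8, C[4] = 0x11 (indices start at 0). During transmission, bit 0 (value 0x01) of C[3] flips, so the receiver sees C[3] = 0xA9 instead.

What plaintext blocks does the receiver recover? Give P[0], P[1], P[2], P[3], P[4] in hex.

CBC decryption: P_i = D(K, C_i) ⊕ C_{i−1}, with C_{−1} = IV.
Only C[3] changed, to 0xA9. In CBC, a change in C_i garbles P_i and flips the same bit in P_{i+1}. Decrypting the received ciphertext:
P[0]: D(K, 0x0B) = 0xC2; 0xC2 ⊕ 0xA9 = 0x6B.
P[1]: D(K, 0x21) = 0xD8; 0xD8 ⊕ 0x0B = 0xD3.
P[2]: D(K, 0x79) = 0x30; 0x30 ⊕ 0x21 = 0x11.
P[3]: D(K, 0xA9) = 0x60; 0x60 ⊕ 0x79 = 0x19.
P[4]: D(K, 0x11) = 0xC8; 0xC8 ⊕ 0xA9 = 0x61.
Blocks that differ from the original plaintext: P[3], P[4].

P[0] = 0x6B, P[1] = 0xD3, P[2] = 0x11, P[3] = 0x19, P[4] = 0x61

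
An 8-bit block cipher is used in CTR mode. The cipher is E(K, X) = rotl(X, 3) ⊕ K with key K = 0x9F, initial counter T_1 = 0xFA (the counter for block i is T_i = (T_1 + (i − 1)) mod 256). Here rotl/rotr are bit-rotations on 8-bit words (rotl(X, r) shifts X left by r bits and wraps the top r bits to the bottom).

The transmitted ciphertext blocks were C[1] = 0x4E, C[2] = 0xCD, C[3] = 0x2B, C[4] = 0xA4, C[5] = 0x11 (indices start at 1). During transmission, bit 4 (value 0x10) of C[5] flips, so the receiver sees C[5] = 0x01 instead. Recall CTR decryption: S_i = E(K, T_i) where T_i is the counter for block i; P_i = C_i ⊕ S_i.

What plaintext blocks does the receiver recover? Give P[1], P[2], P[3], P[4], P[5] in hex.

P[1] = 0x06, P[2] = 0x8D, P[3] = 0x53, P[4] = 0xD4, P[5] = 0x69

Only C[5] changed, to 0x01. In CTR, a change in C_i flips the same bit in P_i only; the keystream is unaffected. Decrypting the received ciphertext:
P[1]: T = 0xFA, S = E(K, T) = 0x48; 0x4E ⊕ 0x48 = 0x06.
P[2]: T = 0xFB, S = E(K, T) = 0x40; 0xCD ⊕ 0x40 = 0x8D.
P[3]: T = 0xFC, S = E(K, T) = 0x78; 0x2B ⊕ 0x78 = 0x53.
P[4]: T = 0xFD, S = E(K, T) = 0x70; 0xA4 ⊕ 0x70 = 0xD4.
P[5]: T = 0xFE, S = E(K, T) = 0x68; 0x01 ⊕ 0x68 = 0x69.
Blocks that differ from the original plaintext: P[5].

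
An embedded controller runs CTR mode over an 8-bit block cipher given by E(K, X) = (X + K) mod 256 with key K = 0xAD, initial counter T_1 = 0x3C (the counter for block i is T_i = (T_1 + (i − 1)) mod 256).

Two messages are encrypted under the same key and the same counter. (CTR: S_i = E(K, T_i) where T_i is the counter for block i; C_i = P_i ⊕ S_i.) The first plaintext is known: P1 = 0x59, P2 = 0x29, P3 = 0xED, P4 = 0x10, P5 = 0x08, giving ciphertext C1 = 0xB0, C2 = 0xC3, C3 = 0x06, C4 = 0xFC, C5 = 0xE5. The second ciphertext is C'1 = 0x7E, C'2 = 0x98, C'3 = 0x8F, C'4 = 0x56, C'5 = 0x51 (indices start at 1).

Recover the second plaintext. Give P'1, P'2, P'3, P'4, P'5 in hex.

In CTR with a reused counter, both messages share the same keystream S_i, so C_i ⊕ C'_i = P_i ⊕ P'_i and thus P'_i = P_i ⊕ C_i ⊕ C'_i.
P'1: 0x59 ⊕ 0xB0 ⊕ 0x7E = 0x97.
P'2: 0x29 ⊕ 0xC3 ⊕ 0x98 = 0x72.
P'3: 0xED ⊕ 0x06 ⊕ 0x8F = 0x64.
P'4: 0x10 ⊕ 0xFC ⊕ 0x56 = 0xBA.
P'5: 0x08 ⊕ 0xE5 ⊕ 0x51 = 0xBC.

P'1 = 0x97, P'2 = 0x72, P'3 = 0x64, P'4 = 0xBA, P'5 = 0xBC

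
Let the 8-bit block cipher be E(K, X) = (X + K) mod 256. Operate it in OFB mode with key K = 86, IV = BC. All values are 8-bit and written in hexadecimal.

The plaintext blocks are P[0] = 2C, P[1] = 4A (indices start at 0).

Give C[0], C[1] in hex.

C[0] = 6E, C[1] = 82

OFB encryption: S_i = E(K, S_{i−1}) with S_{−1} = IV; C_i = P_i ⊕ S_i.
C[0]: S = E(K, BC) = 42; 2C ⊕ 42 = 6E.
C[1]: S = E(K, 42) = C8; 4A ⊕ C8 = 82.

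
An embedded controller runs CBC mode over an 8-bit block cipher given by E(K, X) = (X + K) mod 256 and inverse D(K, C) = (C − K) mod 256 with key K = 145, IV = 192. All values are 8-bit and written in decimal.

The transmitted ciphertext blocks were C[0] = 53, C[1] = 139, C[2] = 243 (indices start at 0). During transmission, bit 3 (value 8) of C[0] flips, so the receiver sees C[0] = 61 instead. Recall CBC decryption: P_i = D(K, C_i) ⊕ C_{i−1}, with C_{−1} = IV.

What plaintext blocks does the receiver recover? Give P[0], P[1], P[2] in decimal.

Only C[0] changed, to 61. In CBC, a change in C_i garbles P_i and flips the same bit in P_{i+1}. Decrypting the received ciphertext:
P[0]: D(K, 61) = 172; 172 ⊕ 192 = 108.
P[1]: D(K, 139) = 250; 250 ⊕ 61 = 199.
P[2]: D(K, 243) = 98; 98 ⊕ 139 = 233.
Blocks that differ from the original plaintext: P[0], P[1].

P[0] = 108, P[1] = 199, P[2] = 233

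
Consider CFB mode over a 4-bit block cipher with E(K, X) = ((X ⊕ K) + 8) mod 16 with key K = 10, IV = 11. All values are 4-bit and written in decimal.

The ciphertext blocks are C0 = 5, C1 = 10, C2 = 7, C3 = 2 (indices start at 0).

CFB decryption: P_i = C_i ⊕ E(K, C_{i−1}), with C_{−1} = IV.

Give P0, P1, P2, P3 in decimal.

P0 = 12, P1 = 13, P2 = 15, P3 = 7

P0: E(K, 11) = 9; 5 ⊕ 9 = 12.
P1: E(K, 5) = 7; 10 ⊕ 7 = 13.
P2: E(K, 10) = 8; 7 ⊕ 8 = 15.
P3: E(K, 7) = 5; 2 ⊕ 5 = 7.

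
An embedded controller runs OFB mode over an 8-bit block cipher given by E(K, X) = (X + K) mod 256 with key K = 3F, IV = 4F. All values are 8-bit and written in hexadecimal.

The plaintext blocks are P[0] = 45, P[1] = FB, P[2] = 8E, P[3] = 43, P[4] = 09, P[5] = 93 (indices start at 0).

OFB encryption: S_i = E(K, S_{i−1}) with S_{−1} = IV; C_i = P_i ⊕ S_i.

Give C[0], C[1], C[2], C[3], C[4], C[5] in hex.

C[0] = CB, C[1] = 36, C[2] = 82, C[3] = 08, C[4] = 83, C[5] = 5A

C[0]: S = E(K, 4F) = 8E; 45 ⊕ 8E = CB.
C[1]: S = E(K, 8E) = CD; FB ⊕ CD = 36.
C[2]: S = E(K, CD) = 0C; 8E ⊕ 0C = 82.
C[3]: S = E(K, 0C) = 4B; 43 ⊕ 4B = 08.
C[4]: S = E(K, 4B) = 8A; 09 ⊕ 8A = 83.
C[5]: S = E(K, 8A) = C9; 93 ⊕ C9 = 5A.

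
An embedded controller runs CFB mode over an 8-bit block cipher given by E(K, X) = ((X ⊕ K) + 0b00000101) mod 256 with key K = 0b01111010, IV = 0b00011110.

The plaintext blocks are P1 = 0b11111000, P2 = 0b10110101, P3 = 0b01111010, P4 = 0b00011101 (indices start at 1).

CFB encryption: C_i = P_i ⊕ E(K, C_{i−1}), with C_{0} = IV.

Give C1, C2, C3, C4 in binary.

C1 = 0b10010001, C2 = 0b01000101, C3 = 0b00111110, C4 = 0b01010100

C1: E(K, 0b00011110) = 0b01101001; 0b11111000 ⊕ 0b01101001 = 0b10010001.
C2: E(K, 0b10010001) = 0b11110000; 0b10110101 ⊕ 0b11110000 = 0b01000101.
C3: E(K, 0b01000101) = 0b01000100; 0b01111010 ⊕ 0b01000100 = 0b00111110.
C4: E(K, 0b00111110) = 0b01001001; 0b00011101 ⊕ 0b01001001 = 0b01010100.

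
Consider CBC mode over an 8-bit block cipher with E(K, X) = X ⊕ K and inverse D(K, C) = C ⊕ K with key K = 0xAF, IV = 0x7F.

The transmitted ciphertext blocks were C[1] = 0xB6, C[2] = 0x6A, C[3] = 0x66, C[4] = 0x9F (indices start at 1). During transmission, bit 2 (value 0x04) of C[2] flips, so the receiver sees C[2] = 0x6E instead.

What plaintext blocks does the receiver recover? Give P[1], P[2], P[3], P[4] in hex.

P[1] = 0x66, P[2] = 0x77, P[3] = 0xA7, P[4] = 0x56

CBC decryption: P_i = D(K, C_i) ⊕ C_{i−1}, with C_{0} = IV.
Only C[2] changed, to 0x6E. In CBC, a change in C_i garbles P_i and flips the same bit in P_{i+1}. Decrypting the received ciphertext:
P[1]: D(K, 0xB6) = 0x19; 0x19 ⊕ 0x7F = 0x66.
P[2]: D(K, 0x6E) = 0xC1; 0xC1 ⊕ 0xB6 = 0x77.
P[3]: D(K, 0x66) = 0xC9; 0xC9 ⊕ 0x6E = 0xA7.
P[4]: D(K, 0x9F) = 0x30; 0x30 ⊕ 0x66 = 0x56.
Blocks that differ from the original plaintext: P[2], P[3].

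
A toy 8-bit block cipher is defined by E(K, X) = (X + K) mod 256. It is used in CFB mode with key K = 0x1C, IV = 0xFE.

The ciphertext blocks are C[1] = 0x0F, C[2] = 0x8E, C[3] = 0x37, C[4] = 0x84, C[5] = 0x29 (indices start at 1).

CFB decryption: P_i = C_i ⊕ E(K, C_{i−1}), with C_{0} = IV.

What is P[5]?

P[5] = 0x89

P[5]: E(K, 0x84) = 0xA0; 0x29 ⊕ 0xA0 = 0x89.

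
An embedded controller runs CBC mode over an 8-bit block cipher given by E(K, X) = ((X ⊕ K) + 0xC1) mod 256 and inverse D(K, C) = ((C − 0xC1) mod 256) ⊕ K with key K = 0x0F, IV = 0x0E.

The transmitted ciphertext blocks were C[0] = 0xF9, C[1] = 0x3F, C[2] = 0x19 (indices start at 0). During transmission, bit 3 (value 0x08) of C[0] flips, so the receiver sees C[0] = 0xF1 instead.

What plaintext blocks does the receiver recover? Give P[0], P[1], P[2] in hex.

P[0] = 0x31, P[1] = 0x80, P[2] = 0x68

CBC decryption: P_i = D(K, C_i) ⊕ C_{i−1}, with C_{−1} = IV.
Only C[0] changed, to 0xF1. In CBC, a change in C_i garbles P_i and flips the same bit in P_{i+1}. Decrypting the received ciphertext:
P[0]: D(K, 0xF1) = 0x3F; 0x3F ⊕ 0x0E = 0x31.
P[1]: D(K, 0x3F) = 0x71; 0x71 ⊕ 0xF1 = 0x80.
P[2]: D(K, 0x19) = 0x57; 0x57 ⊕ 0x3F = 0x68.
Blocks that differ from the original plaintext: P[0], P[1].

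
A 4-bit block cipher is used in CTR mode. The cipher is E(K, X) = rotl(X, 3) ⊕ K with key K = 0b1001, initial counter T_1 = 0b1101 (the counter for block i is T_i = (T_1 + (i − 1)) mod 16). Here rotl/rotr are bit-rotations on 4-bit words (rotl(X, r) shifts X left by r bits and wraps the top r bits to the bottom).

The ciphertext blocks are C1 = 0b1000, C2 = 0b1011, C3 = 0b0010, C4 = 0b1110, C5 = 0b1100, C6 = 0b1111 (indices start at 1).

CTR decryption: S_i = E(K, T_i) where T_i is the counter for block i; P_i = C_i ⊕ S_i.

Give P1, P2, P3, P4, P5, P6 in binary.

P1: T = 0b1101, S = E(K, T) = 0b0111; 0b1000 ⊕ 0b0111 = 0b1111.
P2: T = 0b1110, S = E(K, T) = 0b1110; 0b1011 ⊕ 0b1110 = 0b0101.
P3: T = 0b1111, S = E(K, T) = 0b0110; 0b0010 ⊕ 0b0110 = 0b0100.
P4: T = 0b0000, S = E(K, T) = 0b1001; 0b1110 ⊕ 0b1001 = 0b0111.
P5: T = 0b0001, S = E(K, T) = 0b0001; 0b1100 ⊕ 0b0001 = 0b1101.
P6: T = 0b0010, S = E(K, T) = 0b1000; 0b1111 ⊕ 0b1000 = 0b0111.

P1 = 0b1111, P2 = 0b0101, P3 = 0b0100, P4 = 0b0111, P5 = 0b1101, P6 = 0b0111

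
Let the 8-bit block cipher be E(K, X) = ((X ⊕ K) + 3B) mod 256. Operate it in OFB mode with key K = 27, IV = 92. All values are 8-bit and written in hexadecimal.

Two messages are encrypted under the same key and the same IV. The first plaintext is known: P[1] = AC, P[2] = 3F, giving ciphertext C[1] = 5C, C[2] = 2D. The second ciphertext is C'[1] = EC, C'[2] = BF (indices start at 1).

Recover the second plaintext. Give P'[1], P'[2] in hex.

P'[1] = 1C, P'[2] = AD

In OFB with a reused IV, both messages share the same keystream S_i, so C_i ⊕ C'_i = P_i ⊕ P'_i and thus P'_i = P_i ⊕ C_i ⊕ C'_i.
P'[1]: AC ⊕ 5C ⊕ EC = 1C.
P'[2]: 3F ⊕ 2D ⊕ BF = AD.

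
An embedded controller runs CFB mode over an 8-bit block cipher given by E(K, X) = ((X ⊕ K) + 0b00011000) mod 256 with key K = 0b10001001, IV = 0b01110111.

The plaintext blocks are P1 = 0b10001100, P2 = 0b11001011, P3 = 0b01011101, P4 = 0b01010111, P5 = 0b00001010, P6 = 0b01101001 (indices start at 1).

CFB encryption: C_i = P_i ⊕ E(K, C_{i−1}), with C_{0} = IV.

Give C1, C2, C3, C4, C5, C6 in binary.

C1: E(K, 0b01110111) = 0b00010110; 0b10001100 ⊕ 0b00010110 = 0b10011010.
C2: E(K, 0b10011010) = 0b00101011; 0b11001011 ⊕ 0b00101011 = 0b11100000.
C3: E(K, 0b11100000) = 0b10000001; 0b01011101 ⊕ 0b10000001 = 0b11011100.
C4: E(K, 0b11011100) = 0b01101101; 0b01010111 ⊕ 0b01101101 = 0b00111010.
C5: E(K, 0b00111010) = 0b11001011; 0b00001010 ⊕ 0b11001011 = 0b11000001.
C6: E(K, 0b11000001) = 0b01100000; 0b01101001 ⊕ 0b01100000 = 0b00001001.

C1 = 0b10011010, C2 = 0b11100000, C3 = 0b11011100, C4 = 0b00111010, C5 = 0b11000001, C6 = 0b00001001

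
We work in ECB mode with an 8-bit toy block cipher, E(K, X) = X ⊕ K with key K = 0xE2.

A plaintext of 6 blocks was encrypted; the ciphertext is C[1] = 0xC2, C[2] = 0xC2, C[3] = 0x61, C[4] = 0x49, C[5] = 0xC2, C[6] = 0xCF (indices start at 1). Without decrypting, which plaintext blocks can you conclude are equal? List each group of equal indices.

ECB encrypts each block independently with the same key, so equal ciphertext blocks imply equal plaintext blocks.
C[1] = C[2] = C[5] = 0xC2, so P[1] = P[2] = P[5].

P[1] = P[2] = P[5]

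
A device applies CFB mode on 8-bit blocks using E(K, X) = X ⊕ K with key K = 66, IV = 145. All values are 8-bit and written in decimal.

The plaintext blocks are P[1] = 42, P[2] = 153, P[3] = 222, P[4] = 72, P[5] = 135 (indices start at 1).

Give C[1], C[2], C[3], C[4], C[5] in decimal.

CFB encryption: C_i = P_i ⊕ E(K, C_{i−1}), with C_{0} = IV.
C[1]: E(K, 145) = 211; 42 ⊕ 211 = 249.
C[2]: E(K, 249) = 187; 153 ⊕ 187 = 34.
C[3]: E(K, 34) = 96; 222 ⊕ 96 = 190.
C[4]: E(K, 190) = 252; 72 ⊕ 252 = 180.
C[5]: E(K, 180) = 246; 135 ⊕ 246 = 113.

C[1] = 249, C[2] = 34, C[3] = 190, C[4] = 180, C[5] = 113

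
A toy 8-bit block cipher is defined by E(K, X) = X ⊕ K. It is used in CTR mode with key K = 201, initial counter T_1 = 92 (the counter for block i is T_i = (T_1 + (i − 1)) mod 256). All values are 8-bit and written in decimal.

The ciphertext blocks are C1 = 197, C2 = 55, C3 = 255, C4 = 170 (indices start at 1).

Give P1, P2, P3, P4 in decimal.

P1 = 80, P2 = 163, P3 = 104, P4 = 60

CTR decryption: S_i = E(K, T_i) where T_i is the counter for block i; P_i = C_i ⊕ S_i.
P1: T = 92, S = E(K, T) = 149; 197 ⊕ 149 = 80.
P2: T = 93, S = E(K, T) = 148; 55 ⊕ 148 = 163.
P3: T = 94, S = E(K, T) = 151; 255 ⊕ 151 = 104.
P4: T = 95, S = E(K, T) = 150; 170 ⊕ 150 = 60.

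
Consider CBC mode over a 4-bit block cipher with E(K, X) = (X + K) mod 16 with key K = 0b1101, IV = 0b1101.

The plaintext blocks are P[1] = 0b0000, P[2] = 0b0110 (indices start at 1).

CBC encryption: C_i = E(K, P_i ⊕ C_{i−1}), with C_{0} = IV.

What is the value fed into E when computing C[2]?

0b1100

C[1]: P[1] ⊕ 0b1101 = 0b1101; E(K, 0b1101) = 0b1010.
C[2]: P[2] ⊕ 0b1010 = 0b1100; E(K, 0b1100) = 0b1001.
So the input to E for block [2] is 0b1100.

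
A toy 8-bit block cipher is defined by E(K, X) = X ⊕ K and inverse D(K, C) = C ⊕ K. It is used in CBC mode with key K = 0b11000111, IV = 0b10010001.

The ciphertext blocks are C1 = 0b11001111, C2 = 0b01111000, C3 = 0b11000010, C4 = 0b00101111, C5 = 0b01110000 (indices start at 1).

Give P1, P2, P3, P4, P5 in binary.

P1 = 0b10011001, P2 = 0b01110000, P3 = 0b01111101, P4 = 0b00101010, P5 = 0b10011000

CBC decryption: P_i = D(K, C_i) ⊕ C_{i−1}, with C_{0} = IV.
P1: D(K, 0b11001111) = 0b00001000; 0b00001000 ⊕ 0b10010001 = 0b10011001.
P2: D(K, 0b01111000) = 0b10111111; 0b10111111 ⊕ 0b11001111 = 0b01110000.
P3: D(K, 0b11000010) = 0b00000101; 0b00000101 ⊕ 0b01111000 = 0b01111101.
P4: D(K, 0b00101111) = 0b11101000; 0b11101000 ⊕ 0b11000010 = 0b00101010.
P5: D(K, 0b01110000) = 0b10110111; 0b10110111 ⊕ 0b00101111 = 0b10011000.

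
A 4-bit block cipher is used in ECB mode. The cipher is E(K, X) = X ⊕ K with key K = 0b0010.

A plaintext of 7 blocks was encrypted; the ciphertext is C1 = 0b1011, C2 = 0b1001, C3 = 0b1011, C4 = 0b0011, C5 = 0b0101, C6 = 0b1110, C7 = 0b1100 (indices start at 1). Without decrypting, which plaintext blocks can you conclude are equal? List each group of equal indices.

P1 = P3

ECB encrypts each block independently with the same key, so equal ciphertext blocks imply equal plaintext blocks.
C1 = C3 = 0b1011, so P1 = P3.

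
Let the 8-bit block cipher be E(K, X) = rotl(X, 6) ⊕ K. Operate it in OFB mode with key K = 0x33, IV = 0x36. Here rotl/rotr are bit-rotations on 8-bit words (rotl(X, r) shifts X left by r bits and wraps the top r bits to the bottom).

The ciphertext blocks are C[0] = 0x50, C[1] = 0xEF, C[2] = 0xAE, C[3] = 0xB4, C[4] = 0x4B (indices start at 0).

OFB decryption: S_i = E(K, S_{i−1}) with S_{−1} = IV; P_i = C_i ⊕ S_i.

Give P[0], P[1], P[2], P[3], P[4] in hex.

P[0]: S = E(K, 0x36) = 0xBE; 0x50 ⊕ 0xBE = 0xEE.
P[1]: S = E(K, 0xBE) = 0x9C; 0xEF ⊕ 0x9C = 0x73.
P[2]: S = E(K, 0x9C) = 0x14; 0xAE ⊕ 0x14 = 0xBA.
P[3]: S = E(K, 0x14) = 0x36; 0xB4 ⊕ 0x36 = 0x82.
P[4]: S = E(K, 0x36) = 0xBE; 0x4B ⊕ 0xBE = 0xF5.

P[0] = 0xEE, P[1] = 0x73, P[2] = 0xBA, P[3] = 0x82, P[4] = 0xF5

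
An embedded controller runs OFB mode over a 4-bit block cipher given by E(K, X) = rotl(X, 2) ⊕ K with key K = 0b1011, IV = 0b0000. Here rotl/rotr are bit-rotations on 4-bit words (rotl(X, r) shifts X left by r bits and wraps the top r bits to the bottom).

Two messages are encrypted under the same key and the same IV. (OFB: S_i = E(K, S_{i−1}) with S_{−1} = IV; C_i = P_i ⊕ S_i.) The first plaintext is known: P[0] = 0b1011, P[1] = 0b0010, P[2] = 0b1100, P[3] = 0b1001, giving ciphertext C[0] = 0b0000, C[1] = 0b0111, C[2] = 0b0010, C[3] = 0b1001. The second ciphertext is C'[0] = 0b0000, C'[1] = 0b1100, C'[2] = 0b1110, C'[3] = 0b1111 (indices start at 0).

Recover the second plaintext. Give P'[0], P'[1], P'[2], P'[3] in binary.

In OFB with a reused IV, both messages share the same keystream S_i, so C_i ⊕ C'_i = P_i ⊕ P'_i and thus P'_i = P_i ⊕ C_i ⊕ C'_i.
P'[0]: 0b1011 ⊕ 0b0000 ⊕ 0b0000 = 0b1011.
P'[1]: 0b0010 ⊕ 0b0111 ⊕ 0b1100 = 0b1001.
P'[2]: 0b1100 ⊕ 0b0010 ⊕ 0b1110 = 0b0000.
P'[3]: 0b1001 ⊕ 0b1001 ⊕ 0b1111 = 0b1111.

P'[0] = 0b1011, P'[1] = 0b1001, P'[2] = 0b0000, P'[3] = 0b1111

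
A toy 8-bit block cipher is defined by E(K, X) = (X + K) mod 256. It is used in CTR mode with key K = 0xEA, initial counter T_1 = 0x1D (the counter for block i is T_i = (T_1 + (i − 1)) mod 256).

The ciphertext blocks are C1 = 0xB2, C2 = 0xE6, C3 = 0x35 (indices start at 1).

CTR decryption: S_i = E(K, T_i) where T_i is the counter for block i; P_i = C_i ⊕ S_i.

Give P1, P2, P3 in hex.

P1 = 0xB5, P2 = 0xEE, P3 = 0x3C

P1: T = 0x1D, S = E(K, T) = 0x07; 0xB2 ⊕ 0x07 = 0xB5.
P2: T = 0x1E, S = E(K, T) = 0x08; 0xE6 ⊕ 0x08 = 0xEE.
P3: T = 0x1F, S = E(K, T) = 0x09; 0x35 ⊕ 0x09 = 0x3C.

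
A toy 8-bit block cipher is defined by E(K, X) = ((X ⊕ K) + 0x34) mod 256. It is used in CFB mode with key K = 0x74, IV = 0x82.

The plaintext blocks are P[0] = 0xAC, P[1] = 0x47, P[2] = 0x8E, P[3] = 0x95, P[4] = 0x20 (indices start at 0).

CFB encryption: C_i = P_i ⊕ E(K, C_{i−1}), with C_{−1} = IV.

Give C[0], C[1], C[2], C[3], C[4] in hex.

C[0]: E(K, 0x82) = 0x2A; 0xAC ⊕ 0x2A = 0x86.
C[1]: E(K, 0x86) = 0x26; 0x47 ⊕ 0x26 = 0x61.
C[2]: E(K, 0x61) = 0x49; 0x8E ⊕ 0x49 = 0xC7.
C[3]: E(K, 0xC7) = 0xE7; 0x95 ⊕ 0xE7 = 0x72.
C[4]: E(K, 0x72) = 0x3A; 0x20 ⊕ 0x3A = 0x1A.

C[0] = 0x86, C[1] = 0x61, C[2] = 0xC7, C[3] = 0x72, C[4] = 0x1A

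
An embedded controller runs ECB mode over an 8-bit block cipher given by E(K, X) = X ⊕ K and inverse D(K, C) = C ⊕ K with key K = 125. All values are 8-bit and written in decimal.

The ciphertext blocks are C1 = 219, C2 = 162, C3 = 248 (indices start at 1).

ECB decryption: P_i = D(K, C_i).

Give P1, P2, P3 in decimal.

P1 = 166, P2 = 223, P3 = 133

P1: D(K, 219) = 166.
P2: D(K, 162) = 223.
P3: D(K, 248) = 133.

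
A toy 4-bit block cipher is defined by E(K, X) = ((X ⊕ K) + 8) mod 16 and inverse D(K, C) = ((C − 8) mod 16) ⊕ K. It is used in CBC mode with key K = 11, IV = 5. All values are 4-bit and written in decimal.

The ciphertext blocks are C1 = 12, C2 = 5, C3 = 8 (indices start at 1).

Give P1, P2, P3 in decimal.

CBC decryption: P_i = D(K, C_i) ⊕ C_{i−1}, with C_{0} = IV.
P1: D(K, 12) = 15; 15 ⊕ 5 = 10.
P2: D(K, 5) = 6; 6 ⊕ 12 = 10.
P3: D(K, 8) = 11; 11 ⊕ 5 = 14.

P1 = 10, P2 = 10, P3 = 14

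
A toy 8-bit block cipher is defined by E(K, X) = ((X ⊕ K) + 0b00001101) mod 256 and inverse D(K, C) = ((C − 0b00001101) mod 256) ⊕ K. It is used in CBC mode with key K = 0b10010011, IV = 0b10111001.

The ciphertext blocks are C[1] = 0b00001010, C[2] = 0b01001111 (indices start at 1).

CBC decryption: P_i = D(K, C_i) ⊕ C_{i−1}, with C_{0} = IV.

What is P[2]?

P[2] = 0b11011011

P[2]: D(K, 0b01001111) = 0b11010001; 0b11010001 ⊕ 0b00001010 = 0b11011011.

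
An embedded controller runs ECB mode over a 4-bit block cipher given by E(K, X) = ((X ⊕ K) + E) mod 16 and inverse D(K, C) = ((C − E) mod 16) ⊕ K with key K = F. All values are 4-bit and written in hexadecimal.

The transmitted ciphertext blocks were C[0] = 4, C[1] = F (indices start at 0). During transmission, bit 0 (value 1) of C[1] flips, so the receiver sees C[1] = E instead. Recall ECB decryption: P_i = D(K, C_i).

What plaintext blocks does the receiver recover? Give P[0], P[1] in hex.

Only C[1] changed, to E. In ECB, a change in C_i affects only P_i. Decrypting the received ciphertext:
P[0]: D(K, 4) = 9.
P[1]: D(K, E) = F.
Blocks that differ from the original plaintext: P[1].

P[0] = 9, P[1] = F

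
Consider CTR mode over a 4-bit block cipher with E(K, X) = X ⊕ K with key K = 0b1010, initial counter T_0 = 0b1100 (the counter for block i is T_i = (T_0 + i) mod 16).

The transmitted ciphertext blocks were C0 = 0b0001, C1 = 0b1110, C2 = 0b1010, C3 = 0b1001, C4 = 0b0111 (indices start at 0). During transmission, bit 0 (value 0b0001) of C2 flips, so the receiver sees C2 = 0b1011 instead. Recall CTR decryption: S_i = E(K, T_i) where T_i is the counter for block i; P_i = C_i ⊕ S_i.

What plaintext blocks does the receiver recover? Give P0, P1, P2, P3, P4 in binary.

P0 = 0b0111, P1 = 0b1001, P2 = 0b1111, P3 = 0b1100, P4 = 0b1101

Only C2 changed, to 0b1011. In CTR, a change in C_i flips the same bit in P_i only; the keystream is unaffected. Decrypting the received ciphertext:
P0: T = 0b1100, S = E(K, T) = 0b0110; 0b0001 ⊕ 0b0110 = 0b0111.
P1: T = 0b1101, S = E(K, T) = 0b0111; 0b1110 ⊕ 0b0111 = 0b1001.
P2: T = 0b1110, S = E(K, T) = 0b0100; 0b1011 ⊕ 0b0100 = 0b1111.
P3: T = 0b1111, S = E(K, T) = 0b0101; 0b1001 ⊕ 0b0101 = 0b1100.
P4: T = 0b0000, S = E(K, T) = 0b1010; 0b0111 ⊕ 0b1010 = 0b1101.
Blocks that differ from the original plaintext: P2.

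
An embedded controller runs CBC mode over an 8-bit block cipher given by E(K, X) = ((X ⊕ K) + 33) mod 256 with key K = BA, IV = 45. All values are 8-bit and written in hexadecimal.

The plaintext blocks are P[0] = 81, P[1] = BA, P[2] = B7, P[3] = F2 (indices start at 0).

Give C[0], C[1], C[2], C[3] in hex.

C[0] = B1, C[1] = E4, C[2] = 1C, C[3] = 87

CBC encryption: C_i = E(K, P_i ⊕ C_{i−1}), with C_{−1} = IV.
C[0]: P[0] ⊕ 45 = C4; E(K, C4) = B1.
C[1]: P[1] ⊕ B1 = 0B; E(K, 0B) = E4.
C[2]: P[2] ⊕ E4 = 53; E(K, 53) = 1C.
C[3]: P[3] ⊕ 1C = EE; E(K, EE) = 87.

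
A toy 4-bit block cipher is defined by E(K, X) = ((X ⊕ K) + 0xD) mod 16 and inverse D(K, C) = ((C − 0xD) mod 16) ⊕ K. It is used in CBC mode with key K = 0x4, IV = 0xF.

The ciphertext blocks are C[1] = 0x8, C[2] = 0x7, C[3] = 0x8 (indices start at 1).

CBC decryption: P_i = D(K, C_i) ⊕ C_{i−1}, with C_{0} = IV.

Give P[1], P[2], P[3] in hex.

P[1] = 0x0, P[2] = 0x6, P[3] = 0x8

P[1]: D(K, 0x8) = 0xF; 0xF ⊕ 0xF = 0x0.
P[2]: D(K, 0x7) = 0xE; 0xE ⊕ 0x8 = 0x6.
P[3]: D(K, 0x8) = 0xF; 0xF ⊕ 0x7 = 0x8.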